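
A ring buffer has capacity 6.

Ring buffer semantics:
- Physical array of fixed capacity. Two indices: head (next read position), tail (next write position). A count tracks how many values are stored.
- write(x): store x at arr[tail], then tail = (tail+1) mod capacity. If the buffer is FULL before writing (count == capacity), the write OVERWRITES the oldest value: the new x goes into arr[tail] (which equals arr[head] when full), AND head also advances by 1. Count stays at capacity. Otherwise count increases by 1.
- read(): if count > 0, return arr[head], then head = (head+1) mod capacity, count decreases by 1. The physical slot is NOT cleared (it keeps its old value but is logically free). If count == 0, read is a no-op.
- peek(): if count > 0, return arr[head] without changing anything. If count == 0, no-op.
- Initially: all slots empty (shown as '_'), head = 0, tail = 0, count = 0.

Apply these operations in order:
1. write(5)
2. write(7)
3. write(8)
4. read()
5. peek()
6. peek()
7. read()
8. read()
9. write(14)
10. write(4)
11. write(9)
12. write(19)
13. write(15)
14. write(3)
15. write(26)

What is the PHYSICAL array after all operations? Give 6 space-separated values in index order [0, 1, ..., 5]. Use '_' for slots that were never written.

After op 1 (write(5)): arr=[5 _ _ _ _ _] head=0 tail=1 count=1
After op 2 (write(7)): arr=[5 7 _ _ _ _] head=0 tail=2 count=2
After op 3 (write(8)): arr=[5 7 8 _ _ _] head=0 tail=3 count=3
After op 4 (read()): arr=[5 7 8 _ _ _] head=1 tail=3 count=2
After op 5 (peek()): arr=[5 7 8 _ _ _] head=1 tail=3 count=2
After op 6 (peek()): arr=[5 7 8 _ _ _] head=1 tail=3 count=2
After op 7 (read()): arr=[5 7 8 _ _ _] head=2 tail=3 count=1
After op 8 (read()): arr=[5 7 8 _ _ _] head=3 tail=3 count=0
After op 9 (write(14)): arr=[5 7 8 14 _ _] head=3 tail=4 count=1
After op 10 (write(4)): arr=[5 7 8 14 4 _] head=3 tail=5 count=2
After op 11 (write(9)): arr=[5 7 8 14 4 9] head=3 tail=0 count=3
After op 12 (write(19)): arr=[19 7 8 14 4 9] head=3 tail=1 count=4
After op 13 (write(15)): arr=[19 15 8 14 4 9] head=3 tail=2 count=5
After op 14 (write(3)): arr=[19 15 3 14 4 9] head=3 tail=3 count=6
After op 15 (write(26)): arr=[19 15 3 26 4 9] head=4 tail=4 count=6

Answer: 19 15 3 26 4 9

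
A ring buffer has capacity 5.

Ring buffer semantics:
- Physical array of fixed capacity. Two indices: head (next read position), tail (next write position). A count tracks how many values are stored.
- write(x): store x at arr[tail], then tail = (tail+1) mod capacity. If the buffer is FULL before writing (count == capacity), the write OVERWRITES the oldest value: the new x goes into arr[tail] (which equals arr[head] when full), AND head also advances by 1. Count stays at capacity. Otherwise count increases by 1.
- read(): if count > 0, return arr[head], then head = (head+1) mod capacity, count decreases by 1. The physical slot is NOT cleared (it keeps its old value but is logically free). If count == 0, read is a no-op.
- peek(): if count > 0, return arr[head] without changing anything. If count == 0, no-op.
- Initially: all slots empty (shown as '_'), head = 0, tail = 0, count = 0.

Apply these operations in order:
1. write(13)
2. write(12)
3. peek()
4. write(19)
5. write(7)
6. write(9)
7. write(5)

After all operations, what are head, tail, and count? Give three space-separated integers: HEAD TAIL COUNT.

Answer: 1 1 5

Derivation:
After op 1 (write(13)): arr=[13 _ _ _ _] head=0 tail=1 count=1
After op 2 (write(12)): arr=[13 12 _ _ _] head=0 tail=2 count=2
After op 3 (peek()): arr=[13 12 _ _ _] head=0 tail=2 count=2
After op 4 (write(19)): arr=[13 12 19 _ _] head=0 tail=3 count=3
After op 5 (write(7)): arr=[13 12 19 7 _] head=0 tail=4 count=4
After op 6 (write(9)): arr=[13 12 19 7 9] head=0 tail=0 count=5
After op 7 (write(5)): arr=[5 12 19 7 9] head=1 tail=1 count=5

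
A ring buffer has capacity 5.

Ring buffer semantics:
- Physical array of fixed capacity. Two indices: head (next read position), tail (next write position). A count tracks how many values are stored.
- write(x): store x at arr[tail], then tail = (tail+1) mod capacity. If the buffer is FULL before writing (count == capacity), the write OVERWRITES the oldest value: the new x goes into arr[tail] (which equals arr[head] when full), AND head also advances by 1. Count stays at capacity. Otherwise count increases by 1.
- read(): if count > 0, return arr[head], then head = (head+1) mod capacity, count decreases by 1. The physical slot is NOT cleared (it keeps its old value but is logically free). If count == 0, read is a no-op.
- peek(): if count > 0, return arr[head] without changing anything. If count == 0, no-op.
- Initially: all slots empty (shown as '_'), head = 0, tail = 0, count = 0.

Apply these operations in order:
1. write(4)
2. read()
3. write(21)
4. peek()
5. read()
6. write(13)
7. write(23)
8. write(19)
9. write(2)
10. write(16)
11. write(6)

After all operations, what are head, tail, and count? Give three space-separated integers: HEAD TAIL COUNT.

After op 1 (write(4)): arr=[4 _ _ _ _] head=0 tail=1 count=1
After op 2 (read()): arr=[4 _ _ _ _] head=1 tail=1 count=0
After op 3 (write(21)): arr=[4 21 _ _ _] head=1 tail=2 count=1
After op 4 (peek()): arr=[4 21 _ _ _] head=1 tail=2 count=1
After op 5 (read()): arr=[4 21 _ _ _] head=2 tail=2 count=0
After op 6 (write(13)): arr=[4 21 13 _ _] head=2 tail=3 count=1
After op 7 (write(23)): arr=[4 21 13 23 _] head=2 tail=4 count=2
After op 8 (write(19)): arr=[4 21 13 23 19] head=2 tail=0 count=3
After op 9 (write(2)): arr=[2 21 13 23 19] head=2 tail=1 count=4
After op 10 (write(16)): arr=[2 16 13 23 19] head=2 tail=2 count=5
After op 11 (write(6)): arr=[2 16 6 23 19] head=3 tail=3 count=5

Answer: 3 3 5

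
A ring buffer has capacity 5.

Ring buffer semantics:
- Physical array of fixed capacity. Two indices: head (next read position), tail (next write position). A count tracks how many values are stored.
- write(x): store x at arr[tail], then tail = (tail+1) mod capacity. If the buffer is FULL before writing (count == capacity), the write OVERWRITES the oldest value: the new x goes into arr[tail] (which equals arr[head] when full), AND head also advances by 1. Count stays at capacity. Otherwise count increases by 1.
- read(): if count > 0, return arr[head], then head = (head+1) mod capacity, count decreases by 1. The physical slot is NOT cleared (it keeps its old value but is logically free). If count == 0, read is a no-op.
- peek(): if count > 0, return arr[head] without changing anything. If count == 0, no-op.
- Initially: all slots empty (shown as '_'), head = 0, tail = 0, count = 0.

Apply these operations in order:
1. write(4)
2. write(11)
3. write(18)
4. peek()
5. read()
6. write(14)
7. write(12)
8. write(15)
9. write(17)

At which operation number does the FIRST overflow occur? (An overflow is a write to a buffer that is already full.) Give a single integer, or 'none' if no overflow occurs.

After op 1 (write(4)): arr=[4 _ _ _ _] head=0 tail=1 count=1
After op 2 (write(11)): arr=[4 11 _ _ _] head=0 tail=2 count=2
After op 3 (write(18)): arr=[4 11 18 _ _] head=0 tail=3 count=3
After op 4 (peek()): arr=[4 11 18 _ _] head=0 tail=3 count=3
After op 5 (read()): arr=[4 11 18 _ _] head=1 tail=3 count=2
After op 6 (write(14)): arr=[4 11 18 14 _] head=1 tail=4 count=3
After op 7 (write(12)): arr=[4 11 18 14 12] head=1 tail=0 count=4
After op 8 (write(15)): arr=[15 11 18 14 12] head=1 tail=1 count=5
After op 9 (write(17)): arr=[15 17 18 14 12] head=2 tail=2 count=5

Answer: 9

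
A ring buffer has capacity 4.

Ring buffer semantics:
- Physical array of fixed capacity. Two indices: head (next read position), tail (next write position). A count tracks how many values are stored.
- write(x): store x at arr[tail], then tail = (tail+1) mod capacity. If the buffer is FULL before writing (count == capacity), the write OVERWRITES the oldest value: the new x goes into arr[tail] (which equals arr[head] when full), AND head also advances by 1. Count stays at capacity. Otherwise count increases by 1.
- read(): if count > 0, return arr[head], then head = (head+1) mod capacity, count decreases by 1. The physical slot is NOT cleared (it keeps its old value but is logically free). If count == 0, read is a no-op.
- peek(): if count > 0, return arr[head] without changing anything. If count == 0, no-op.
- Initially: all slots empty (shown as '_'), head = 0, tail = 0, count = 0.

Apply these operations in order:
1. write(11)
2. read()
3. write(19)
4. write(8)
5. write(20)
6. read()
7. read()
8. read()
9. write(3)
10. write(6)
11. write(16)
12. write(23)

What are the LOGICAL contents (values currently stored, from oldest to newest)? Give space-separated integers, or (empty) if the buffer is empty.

Answer: 3 6 16 23

Derivation:
After op 1 (write(11)): arr=[11 _ _ _] head=0 tail=1 count=1
After op 2 (read()): arr=[11 _ _ _] head=1 tail=1 count=0
After op 3 (write(19)): arr=[11 19 _ _] head=1 tail=2 count=1
After op 4 (write(8)): arr=[11 19 8 _] head=1 tail=3 count=2
After op 5 (write(20)): arr=[11 19 8 20] head=1 tail=0 count=3
After op 6 (read()): arr=[11 19 8 20] head=2 tail=0 count=2
After op 7 (read()): arr=[11 19 8 20] head=3 tail=0 count=1
After op 8 (read()): arr=[11 19 8 20] head=0 tail=0 count=0
After op 9 (write(3)): arr=[3 19 8 20] head=0 tail=1 count=1
After op 10 (write(6)): arr=[3 6 8 20] head=0 tail=2 count=2
After op 11 (write(16)): arr=[3 6 16 20] head=0 tail=3 count=3
After op 12 (write(23)): arr=[3 6 16 23] head=0 tail=0 count=4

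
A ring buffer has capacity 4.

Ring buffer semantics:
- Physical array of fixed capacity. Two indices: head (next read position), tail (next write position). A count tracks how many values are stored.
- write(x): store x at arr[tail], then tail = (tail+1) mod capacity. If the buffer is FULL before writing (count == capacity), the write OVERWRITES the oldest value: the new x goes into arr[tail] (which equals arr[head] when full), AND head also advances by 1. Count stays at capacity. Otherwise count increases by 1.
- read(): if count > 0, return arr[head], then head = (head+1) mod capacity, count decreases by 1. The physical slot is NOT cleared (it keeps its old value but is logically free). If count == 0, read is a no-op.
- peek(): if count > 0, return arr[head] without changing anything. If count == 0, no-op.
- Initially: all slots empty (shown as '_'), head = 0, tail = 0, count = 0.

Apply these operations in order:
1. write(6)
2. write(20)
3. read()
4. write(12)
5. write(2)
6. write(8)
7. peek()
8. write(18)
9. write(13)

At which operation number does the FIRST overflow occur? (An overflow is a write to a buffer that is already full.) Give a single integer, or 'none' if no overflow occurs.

Answer: 8

Derivation:
After op 1 (write(6)): arr=[6 _ _ _] head=0 tail=1 count=1
After op 2 (write(20)): arr=[6 20 _ _] head=0 tail=2 count=2
After op 3 (read()): arr=[6 20 _ _] head=1 tail=2 count=1
After op 4 (write(12)): arr=[6 20 12 _] head=1 tail=3 count=2
After op 5 (write(2)): arr=[6 20 12 2] head=1 tail=0 count=3
After op 6 (write(8)): arr=[8 20 12 2] head=1 tail=1 count=4
After op 7 (peek()): arr=[8 20 12 2] head=1 tail=1 count=4
After op 8 (write(18)): arr=[8 18 12 2] head=2 tail=2 count=4
After op 9 (write(13)): arr=[8 18 13 2] head=3 tail=3 count=4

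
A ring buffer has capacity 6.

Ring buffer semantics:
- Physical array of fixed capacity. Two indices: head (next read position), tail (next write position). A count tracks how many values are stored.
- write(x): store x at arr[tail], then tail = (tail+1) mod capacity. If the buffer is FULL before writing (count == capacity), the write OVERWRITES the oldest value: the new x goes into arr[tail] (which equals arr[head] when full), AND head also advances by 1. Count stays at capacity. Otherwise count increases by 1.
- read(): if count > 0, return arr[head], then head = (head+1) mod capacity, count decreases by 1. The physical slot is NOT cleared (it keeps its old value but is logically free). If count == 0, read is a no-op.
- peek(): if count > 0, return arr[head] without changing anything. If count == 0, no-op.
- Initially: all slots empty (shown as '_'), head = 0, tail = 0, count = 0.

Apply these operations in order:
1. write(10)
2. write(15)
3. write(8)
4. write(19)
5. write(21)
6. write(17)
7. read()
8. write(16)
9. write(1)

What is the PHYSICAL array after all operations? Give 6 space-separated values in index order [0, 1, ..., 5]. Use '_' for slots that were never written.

After op 1 (write(10)): arr=[10 _ _ _ _ _] head=0 tail=1 count=1
After op 2 (write(15)): arr=[10 15 _ _ _ _] head=0 tail=2 count=2
After op 3 (write(8)): arr=[10 15 8 _ _ _] head=0 tail=3 count=3
After op 4 (write(19)): arr=[10 15 8 19 _ _] head=0 tail=4 count=4
After op 5 (write(21)): arr=[10 15 8 19 21 _] head=0 tail=5 count=5
After op 6 (write(17)): arr=[10 15 8 19 21 17] head=0 tail=0 count=6
After op 7 (read()): arr=[10 15 8 19 21 17] head=1 tail=0 count=5
After op 8 (write(16)): arr=[16 15 8 19 21 17] head=1 tail=1 count=6
After op 9 (write(1)): arr=[16 1 8 19 21 17] head=2 tail=2 count=6

Answer: 16 1 8 19 21 17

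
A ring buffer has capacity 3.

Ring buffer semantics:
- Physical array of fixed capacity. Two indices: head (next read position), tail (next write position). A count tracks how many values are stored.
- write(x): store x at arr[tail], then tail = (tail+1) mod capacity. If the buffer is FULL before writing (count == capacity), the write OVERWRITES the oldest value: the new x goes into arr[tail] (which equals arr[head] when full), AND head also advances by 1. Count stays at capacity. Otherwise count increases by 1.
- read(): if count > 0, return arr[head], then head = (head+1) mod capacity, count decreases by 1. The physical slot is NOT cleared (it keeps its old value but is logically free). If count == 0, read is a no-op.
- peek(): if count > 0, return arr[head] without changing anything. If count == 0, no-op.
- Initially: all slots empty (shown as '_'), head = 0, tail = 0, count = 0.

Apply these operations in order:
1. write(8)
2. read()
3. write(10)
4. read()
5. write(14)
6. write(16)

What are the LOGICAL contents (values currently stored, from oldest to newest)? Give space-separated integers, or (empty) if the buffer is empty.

After op 1 (write(8)): arr=[8 _ _] head=0 tail=1 count=1
After op 2 (read()): arr=[8 _ _] head=1 tail=1 count=0
After op 3 (write(10)): arr=[8 10 _] head=1 tail=2 count=1
After op 4 (read()): arr=[8 10 _] head=2 tail=2 count=0
After op 5 (write(14)): arr=[8 10 14] head=2 tail=0 count=1
After op 6 (write(16)): arr=[16 10 14] head=2 tail=1 count=2

Answer: 14 16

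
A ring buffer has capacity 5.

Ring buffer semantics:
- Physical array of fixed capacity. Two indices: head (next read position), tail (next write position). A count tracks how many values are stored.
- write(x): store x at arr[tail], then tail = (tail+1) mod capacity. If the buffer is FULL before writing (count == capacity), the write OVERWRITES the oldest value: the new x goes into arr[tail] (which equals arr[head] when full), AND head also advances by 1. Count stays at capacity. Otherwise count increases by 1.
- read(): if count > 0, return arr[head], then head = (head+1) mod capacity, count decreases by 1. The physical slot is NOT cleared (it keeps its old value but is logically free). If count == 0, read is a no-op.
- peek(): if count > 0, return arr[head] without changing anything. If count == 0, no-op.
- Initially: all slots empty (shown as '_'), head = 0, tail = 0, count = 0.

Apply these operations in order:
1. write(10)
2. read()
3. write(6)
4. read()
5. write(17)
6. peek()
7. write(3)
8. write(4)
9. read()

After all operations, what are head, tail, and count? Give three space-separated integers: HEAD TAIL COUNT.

After op 1 (write(10)): arr=[10 _ _ _ _] head=0 tail=1 count=1
After op 2 (read()): arr=[10 _ _ _ _] head=1 tail=1 count=0
After op 3 (write(6)): arr=[10 6 _ _ _] head=1 tail=2 count=1
After op 4 (read()): arr=[10 6 _ _ _] head=2 tail=2 count=0
After op 5 (write(17)): arr=[10 6 17 _ _] head=2 tail=3 count=1
After op 6 (peek()): arr=[10 6 17 _ _] head=2 tail=3 count=1
After op 7 (write(3)): arr=[10 6 17 3 _] head=2 tail=4 count=2
After op 8 (write(4)): arr=[10 6 17 3 4] head=2 tail=0 count=3
After op 9 (read()): arr=[10 6 17 3 4] head=3 tail=0 count=2

Answer: 3 0 2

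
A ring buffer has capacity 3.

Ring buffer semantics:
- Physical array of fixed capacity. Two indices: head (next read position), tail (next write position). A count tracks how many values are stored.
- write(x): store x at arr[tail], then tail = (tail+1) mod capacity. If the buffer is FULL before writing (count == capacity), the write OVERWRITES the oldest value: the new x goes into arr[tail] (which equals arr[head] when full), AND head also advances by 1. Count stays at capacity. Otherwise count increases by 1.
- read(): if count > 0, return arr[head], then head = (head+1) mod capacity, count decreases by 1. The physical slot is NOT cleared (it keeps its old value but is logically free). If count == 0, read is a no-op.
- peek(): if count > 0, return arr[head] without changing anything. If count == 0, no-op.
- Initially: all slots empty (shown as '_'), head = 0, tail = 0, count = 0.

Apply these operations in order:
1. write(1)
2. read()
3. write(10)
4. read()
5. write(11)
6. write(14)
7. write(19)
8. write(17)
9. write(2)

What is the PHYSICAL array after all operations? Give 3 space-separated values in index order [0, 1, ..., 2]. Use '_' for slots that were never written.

Answer: 2 19 17

Derivation:
After op 1 (write(1)): arr=[1 _ _] head=0 tail=1 count=1
After op 2 (read()): arr=[1 _ _] head=1 tail=1 count=0
After op 3 (write(10)): arr=[1 10 _] head=1 tail=2 count=1
After op 4 (read()): arr=[1 10 _] head=2 tail=2 count=0
After op 5 (write(11)): arr=[1 10 11] head=2 tail=0 count=1
After op 6 (write(14)): arr=[14 10 11] head=2 tail=1 count=2
After op 7 (write(19)): arr=[14 19 11] head=2 tail=2 count=3
After op 8 (write(17)): arr=[14 19 17] head=0 tail=0 count=3
After op 9 (write(2)): arr=[2 19 17] head=1 tail=1 count=3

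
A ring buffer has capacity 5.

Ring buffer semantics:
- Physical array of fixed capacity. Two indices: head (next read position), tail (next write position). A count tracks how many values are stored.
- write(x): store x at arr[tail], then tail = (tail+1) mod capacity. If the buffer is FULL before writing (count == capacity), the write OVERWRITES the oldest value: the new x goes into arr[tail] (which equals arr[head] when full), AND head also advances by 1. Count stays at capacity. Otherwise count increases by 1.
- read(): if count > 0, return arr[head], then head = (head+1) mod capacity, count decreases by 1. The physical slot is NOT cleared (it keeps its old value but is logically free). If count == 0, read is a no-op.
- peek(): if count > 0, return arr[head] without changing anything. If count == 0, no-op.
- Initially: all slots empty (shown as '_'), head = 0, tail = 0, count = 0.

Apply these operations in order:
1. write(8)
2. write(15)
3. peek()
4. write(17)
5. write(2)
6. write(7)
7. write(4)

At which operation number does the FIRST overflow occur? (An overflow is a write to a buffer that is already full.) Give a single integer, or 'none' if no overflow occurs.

Answer: 7

Derivation:
After op 1 (write(8)): arr=[8 _ _ _ _] head=0 tail=1 count=1
After op 2 (write(15)): arr=[8 15 _ _ _] head=0 tail=2 count=2
After op 3 (peek()): arr=[8 15 _ _ _] head=0 tail=2 count=2
After op 4 (write(17)): arr=[8 15 17 _ _] head=0 tail=3 count=3
After op 5 (write(2)): arr=[8 15 17 2 _] head=0 tail=4 count=4
After op 6 (write(7)): arr=[8 15 17 2 7] head=0 tail=0 count=5
After op 7 (write(4)): arr=[4 15 17 2 7] head=1 tail=1 count=5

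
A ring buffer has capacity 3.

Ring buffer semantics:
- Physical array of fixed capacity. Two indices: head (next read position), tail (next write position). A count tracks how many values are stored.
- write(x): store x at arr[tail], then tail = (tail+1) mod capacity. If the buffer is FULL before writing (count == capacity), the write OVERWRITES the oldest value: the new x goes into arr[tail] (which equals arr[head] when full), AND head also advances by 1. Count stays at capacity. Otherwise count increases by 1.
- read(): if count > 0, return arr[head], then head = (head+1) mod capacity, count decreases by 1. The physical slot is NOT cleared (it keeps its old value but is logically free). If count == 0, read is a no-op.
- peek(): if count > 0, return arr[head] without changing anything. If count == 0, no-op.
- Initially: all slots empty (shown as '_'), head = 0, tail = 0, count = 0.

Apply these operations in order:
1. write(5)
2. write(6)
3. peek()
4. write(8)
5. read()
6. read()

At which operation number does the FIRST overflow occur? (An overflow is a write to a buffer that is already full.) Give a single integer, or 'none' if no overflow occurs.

Answer: none

Derivation:
After op 1 (write(5)): arr=[5 _ _] head=0 tail=1 count=1
After op 2 (write(6)): arr=[5 6 _] head=0 tail=2 count=2
After op 3 (peek()): arr=[5 6 _] head=0 tail=2 count=2
After op 4 (write(8)): arr=[5 6 8] head=0 tail=0 count=3
After op 5 (read()): arr=[5 6 8] head=1 tail=0 count=2
After op 6 (read()): arr=[5 6 8] head=2 tail=0 count=1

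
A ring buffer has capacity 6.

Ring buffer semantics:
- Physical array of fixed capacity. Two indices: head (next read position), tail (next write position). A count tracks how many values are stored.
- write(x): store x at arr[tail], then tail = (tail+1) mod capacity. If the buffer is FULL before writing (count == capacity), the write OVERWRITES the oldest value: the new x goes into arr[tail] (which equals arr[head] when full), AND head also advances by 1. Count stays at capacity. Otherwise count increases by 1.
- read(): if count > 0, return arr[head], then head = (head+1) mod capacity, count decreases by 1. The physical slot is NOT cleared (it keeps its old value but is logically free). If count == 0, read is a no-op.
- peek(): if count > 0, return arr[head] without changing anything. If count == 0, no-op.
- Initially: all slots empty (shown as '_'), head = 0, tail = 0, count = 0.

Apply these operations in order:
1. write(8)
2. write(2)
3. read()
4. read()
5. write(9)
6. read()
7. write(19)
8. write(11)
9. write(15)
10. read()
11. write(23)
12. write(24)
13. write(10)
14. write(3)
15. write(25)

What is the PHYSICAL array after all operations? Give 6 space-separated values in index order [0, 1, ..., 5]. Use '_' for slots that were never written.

After op 1 (write(8)): arr=[8 _ _ _ _ _] head=0 tail=1 count=1
After op 2 (write(2)): arr=[8 2 _ _ _ _] head=0 tail=2 count=2
After op 3 (read()): arr=[8 2 _ _ _ _] head=1 tail=2 count=1
After op 4 (read()): arr=[8 2 _ _ _ _] head=2 tail=2 count=0
After op 5 (write(9)): arr=[8 2 9 _ _ _] head=2 tail=3 count=1
After op 6 (read()): arr=[8 2 9 _ _ _] head=3 tail=3 count=0
After op 7 (write(19)): arr=[8 2 9 19 _ _] head=3 tail=4 count=1
After op 8 (write(11)): arr=[8 2 9 19 11 _] head=3 tail=5 count=2
After op 9 (write(15)): arr=[8 2 9 19 11 15] head=3 tail=0 count=3
After op 10 (read()): arr=[8 2 9 19 11 15] head=4 tail=0 count=2
After op 11 (write(23)): arr=[23 2 9 19 11 15] head=4 tail=1 count=3
After op 12 (write(24)): arr=[23 24 9 19 11 15] head=4 tail=2 count=4
After op 13 (write(10)): arr=[23 24 10 19 11 15] head=4 tail=3 count=5
After op 14 (write(3)): arr=[23 24 10 3 11 15] head=4 tail=4 count=6
After op 15 (write(25)): arr=[23 24 10 3 25 15] head=5 tail=5 count=6

Answer: 23 24 10 3 25 15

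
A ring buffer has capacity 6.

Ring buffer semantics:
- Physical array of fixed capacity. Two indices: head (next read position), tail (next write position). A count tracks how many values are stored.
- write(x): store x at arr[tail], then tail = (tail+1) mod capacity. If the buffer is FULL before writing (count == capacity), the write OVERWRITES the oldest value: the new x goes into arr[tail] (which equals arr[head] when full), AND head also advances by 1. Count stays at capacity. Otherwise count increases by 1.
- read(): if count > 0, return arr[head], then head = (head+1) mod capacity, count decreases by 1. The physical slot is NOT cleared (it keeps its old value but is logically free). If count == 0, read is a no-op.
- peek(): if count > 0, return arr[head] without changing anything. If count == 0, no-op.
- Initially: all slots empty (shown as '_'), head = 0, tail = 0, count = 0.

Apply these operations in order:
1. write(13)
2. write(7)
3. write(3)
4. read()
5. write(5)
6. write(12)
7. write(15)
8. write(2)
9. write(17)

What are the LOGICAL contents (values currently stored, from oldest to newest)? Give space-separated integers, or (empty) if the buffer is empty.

Answer: 3 5 12 15 2 17

Derivation:
After op 1 (write(13)): arr=[13 _ _ _ _ _] head=0 tail=1 count=1
After op 2 (write(7)): arr=[13 7 _ _ _ _] head=0 tail=2 count=2
After op 3 (write(3)): arr=[13 7 3 _ _ _] head=0 tail=3 count=3
After op 4 (read()): arr=[13 7 3 _ _ _] head=1 tail=3 count=2
After op 5 (write(5)): arr=[13 7 3 5 _ _] head=1 tail=4 count=3
After op 6 (write(12)): arr=[13 7 3 5 12 _] head=1 tail=5 count=4
After op 7 (write(15)): arr=[13 7 3 5 12 15] head=1 tail=0 count=5
After op 8 (write(2)): arr=[2 7 3 5 12 15] head=1 tail=1 count=6
After op 9 (write(17)): arr=[2 17 3 5 12 15] head=2 tail=2 count=6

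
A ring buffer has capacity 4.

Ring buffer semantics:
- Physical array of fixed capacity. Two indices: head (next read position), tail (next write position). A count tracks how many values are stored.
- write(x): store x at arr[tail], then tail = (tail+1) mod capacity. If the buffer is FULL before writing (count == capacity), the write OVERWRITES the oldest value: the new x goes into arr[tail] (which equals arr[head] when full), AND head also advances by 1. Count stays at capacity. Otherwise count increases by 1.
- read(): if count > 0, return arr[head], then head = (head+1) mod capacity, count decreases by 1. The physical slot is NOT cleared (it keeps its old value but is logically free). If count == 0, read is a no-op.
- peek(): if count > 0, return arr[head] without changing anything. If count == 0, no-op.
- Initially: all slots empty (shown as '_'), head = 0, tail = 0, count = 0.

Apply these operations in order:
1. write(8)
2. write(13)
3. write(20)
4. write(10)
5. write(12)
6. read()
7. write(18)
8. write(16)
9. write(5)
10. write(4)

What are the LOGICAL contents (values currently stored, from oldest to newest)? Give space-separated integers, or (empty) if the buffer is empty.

Answer: 18 16 5 4

Derivation:
After op 1 (write(8)): arr=[8 _ _ _] head=0 tail=1 count=1
After op 2 (write(13)): arr=[8 13 _ _] head=0 tail=2 count=2
After op 3 (write(20)): arr=[8 13 20 _] head=0 tail=3 count=3
After op 4 (write(10)): arr=[8 13 20 10] head=0 tail=0 count=4
After op 5 (write(12)): arr=[12 13 20 10] head=1 tail=1 count=4
After op 6 (read()): arr=[12 13 20 10] head=2 tail=1 count=3
After op 7 (write(18)): arr=[12 18 20 10] head=2 tail=2 count=4
After op 8 (write(16)): arr=[12 18 16 10] head=3 tail=3 count=4
After op 9 (write(5)): arr=[12 18 16 5] head=0 tail=0 count=4
After op 10 (write(4)): arr=[4 18 16 5] head=1 tail=1 count=4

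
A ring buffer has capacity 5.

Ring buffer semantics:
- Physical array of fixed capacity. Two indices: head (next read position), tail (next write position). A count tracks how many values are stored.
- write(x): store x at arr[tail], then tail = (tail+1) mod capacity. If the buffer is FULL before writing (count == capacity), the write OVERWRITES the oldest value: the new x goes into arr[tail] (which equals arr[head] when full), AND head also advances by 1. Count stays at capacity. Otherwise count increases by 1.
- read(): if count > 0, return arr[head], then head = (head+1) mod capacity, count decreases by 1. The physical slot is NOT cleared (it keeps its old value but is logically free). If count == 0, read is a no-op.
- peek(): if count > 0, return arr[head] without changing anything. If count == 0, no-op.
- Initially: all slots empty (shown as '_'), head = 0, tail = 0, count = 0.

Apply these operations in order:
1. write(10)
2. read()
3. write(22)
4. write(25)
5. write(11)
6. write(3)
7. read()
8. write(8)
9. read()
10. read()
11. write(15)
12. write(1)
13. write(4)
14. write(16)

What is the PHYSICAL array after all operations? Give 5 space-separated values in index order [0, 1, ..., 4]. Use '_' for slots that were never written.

After op 1 (write(10)): arr=[10 _ _ _ _] head=0 tail=1 count=1
After op 2 (read()): arr=[10 _ _ _ _] head=1 tail=1 count=0
After op 3 (write(22)): arr=[10 22 _ _ _] head=1 tail=2 count=1
After op 4 (write(25)): arr=[10 22 25 _ _] head=1 tail=3 count=2
After op 5 (write(11)): arr=[10 22 25 11 _] head=1 tail=4 count=3
After op 6 (write(3)): arr=[10 22 25 11 3] head=1 tail=0 count=4
After op 7 (read()): arr=[10 22 25 11 3] head=2 tail=0 count=3
After op 8 (write(8)): arr=[8 22 25 11 3] head=2 tail=1 count=4
After op 9 (read()): arr=[8 22 25 11 3] head=3 tail=1 count=3
After op 10 (read()): arr=[8 22 25 11 3] head=4 tail=1 count=2
After op 11 (write(15)): arr=[8 15 25 11 3] head=4 tail=2 count=3
After op 12 (write(1)): arr=[8 15 1 11 3] head=4 tail=3 count=4
After op 13 (write(4)): arr=[8 15 1 4 3] head=4 tail=4 count=5
After op 14 (write(16)): arr=[8 15 1 4 16] head=0 tail=0 count=5

Answer: 8 15 1 4 16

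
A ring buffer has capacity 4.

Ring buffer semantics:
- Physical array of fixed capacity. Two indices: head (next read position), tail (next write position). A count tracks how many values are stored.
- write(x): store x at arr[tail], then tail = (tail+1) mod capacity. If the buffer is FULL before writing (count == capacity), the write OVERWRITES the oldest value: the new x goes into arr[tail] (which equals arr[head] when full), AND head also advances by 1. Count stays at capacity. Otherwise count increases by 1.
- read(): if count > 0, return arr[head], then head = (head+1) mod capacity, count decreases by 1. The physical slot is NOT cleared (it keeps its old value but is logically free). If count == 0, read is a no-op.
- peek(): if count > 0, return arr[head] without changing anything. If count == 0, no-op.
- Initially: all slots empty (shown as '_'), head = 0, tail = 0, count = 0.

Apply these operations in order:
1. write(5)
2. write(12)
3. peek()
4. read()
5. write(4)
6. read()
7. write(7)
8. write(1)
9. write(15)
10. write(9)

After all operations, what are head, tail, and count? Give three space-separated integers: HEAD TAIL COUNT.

Answer: 3 3 4

Derivation:
After op 1 (write(5)): arr=[5 _ _ _] head=0 tail=1 count=1
After op 2 (write(12)): arr=[5 12 _ _] head=0 tail=2 count=2
After op 3 (peek()): arr=[5 12 _ _] head=0 tail=2 count=2
After op 4 (read()): arr=[5 12 _ _] head=1 tail=2 count=1
After op 5 (write(4)): arr=[5 12 4 _] head=1 tail=3 count=2
After op 6 (read()): arr=[5 12 4 _] head=2 tail=3 count=1
After op 7 (write(7)): arr=[5 12 4 7] head=2 tail=0 count=2
After op 8 (write(1)): arr=[1 12 4 7] head=2 tail=1 count=3
After op 9 (write(15)): arr=[1 15 4 7] head=2 tail=2 count=4
After op 10 (write(9)): arr=[1 15 9 7] head=3 tail=3 count=4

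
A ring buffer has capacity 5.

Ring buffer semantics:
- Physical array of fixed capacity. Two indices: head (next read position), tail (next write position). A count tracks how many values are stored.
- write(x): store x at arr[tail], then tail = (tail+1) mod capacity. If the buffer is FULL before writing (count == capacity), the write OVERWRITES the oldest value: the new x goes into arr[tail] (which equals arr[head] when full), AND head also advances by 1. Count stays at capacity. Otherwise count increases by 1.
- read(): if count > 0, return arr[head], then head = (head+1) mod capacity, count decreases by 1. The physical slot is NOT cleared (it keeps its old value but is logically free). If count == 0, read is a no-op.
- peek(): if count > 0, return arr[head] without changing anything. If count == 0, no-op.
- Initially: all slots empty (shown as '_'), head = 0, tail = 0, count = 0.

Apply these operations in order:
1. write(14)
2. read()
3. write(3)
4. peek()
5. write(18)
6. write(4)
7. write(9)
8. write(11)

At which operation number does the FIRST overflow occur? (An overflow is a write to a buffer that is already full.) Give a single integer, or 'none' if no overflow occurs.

Answer: none

Derivation:
After op 1 (write(14)): arr=[14 _ _ _ _] head=0 tail=1 count=1
After op 2 (read()): arr=[14 _ _ _ _] head=1 tail=1 count=0
After op 3 (write(3)): arr=[14 3 _ _ _] head=1 tail=2 count=1
After op 4 (peek()): arr=[14 3 _ _ _] head=1 tail=2 count=1
After op 5 (write(18)): arr=[14 3 18 _ _] head=1 tail=3 count=2
After op 6 (write(4)): arr=[14 3 18 4 _] head=1 tail=4 count=3
After op 7 (write(9)): arr=[14 3 18 4 9] head=1 tail=0 count=4
After op 8 (write(11)): arr=[11 3 18 4 9] head=1 tail=1 count=5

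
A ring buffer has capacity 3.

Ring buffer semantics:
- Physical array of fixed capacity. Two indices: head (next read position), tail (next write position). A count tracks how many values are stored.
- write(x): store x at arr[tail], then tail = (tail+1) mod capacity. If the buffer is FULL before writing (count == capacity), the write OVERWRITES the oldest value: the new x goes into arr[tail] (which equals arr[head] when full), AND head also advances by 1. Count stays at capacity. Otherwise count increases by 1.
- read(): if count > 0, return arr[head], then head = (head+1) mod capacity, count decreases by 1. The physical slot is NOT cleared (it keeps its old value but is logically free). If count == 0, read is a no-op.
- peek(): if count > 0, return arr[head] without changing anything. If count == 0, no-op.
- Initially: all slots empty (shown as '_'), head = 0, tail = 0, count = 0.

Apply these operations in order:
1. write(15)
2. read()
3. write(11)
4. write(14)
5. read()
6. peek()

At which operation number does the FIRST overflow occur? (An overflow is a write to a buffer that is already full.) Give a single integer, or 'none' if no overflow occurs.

Answer: none

Derivation:
After op 1 (write(15)): arr=[15 _ _] head=0 tail=1 count=1
After op 2 (read()): arr=[15 _ _] head=1 tail=1 count=0
After op 3 (write(11)): arr=[15 11 _] head=1 tail=2 count=1
After op 4 (write(14)): arr=[15 11 14] head=1 tail=0 count=2
After op 5 (read()): arr=[15 11 14] head=2 tail=0 count=1
After op 6 (peek()): arr=[15 11 14] head=2 tail=0 count=1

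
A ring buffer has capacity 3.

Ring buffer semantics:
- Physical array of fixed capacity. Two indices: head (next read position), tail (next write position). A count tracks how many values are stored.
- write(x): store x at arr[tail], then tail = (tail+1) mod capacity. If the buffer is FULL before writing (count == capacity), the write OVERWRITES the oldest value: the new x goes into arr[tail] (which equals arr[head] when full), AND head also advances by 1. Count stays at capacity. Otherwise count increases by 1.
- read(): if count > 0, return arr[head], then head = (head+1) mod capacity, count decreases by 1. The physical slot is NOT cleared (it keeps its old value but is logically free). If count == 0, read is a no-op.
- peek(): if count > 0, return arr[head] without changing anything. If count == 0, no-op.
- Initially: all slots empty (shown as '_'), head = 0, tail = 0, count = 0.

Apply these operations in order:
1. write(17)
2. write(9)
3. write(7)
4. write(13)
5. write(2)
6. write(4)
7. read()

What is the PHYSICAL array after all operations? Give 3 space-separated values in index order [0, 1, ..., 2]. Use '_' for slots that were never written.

After op 1 (write(17)): arr=[17 _ _] head=0 tail=1 count=1
After op 2 (write(9)): arr=[17 9 _] head=0 tail=2 count=2
After op 3 (write(7)): arr=[17 9 7] head=0 tail=0 count=3
After op 4 (write(13)): arr=[13 9 7] head=1 tail=1 count=3
After op 5 (write(2)): arr=[13 2 7] head=2 tail=2 count=3
After op 6 (write(4)): arr=[13 2 4] head=0 tail=0 count=3
After op 7 (read()): arr=[13 2 4] head=1 tail=0 count=2

Answer: 13 2 4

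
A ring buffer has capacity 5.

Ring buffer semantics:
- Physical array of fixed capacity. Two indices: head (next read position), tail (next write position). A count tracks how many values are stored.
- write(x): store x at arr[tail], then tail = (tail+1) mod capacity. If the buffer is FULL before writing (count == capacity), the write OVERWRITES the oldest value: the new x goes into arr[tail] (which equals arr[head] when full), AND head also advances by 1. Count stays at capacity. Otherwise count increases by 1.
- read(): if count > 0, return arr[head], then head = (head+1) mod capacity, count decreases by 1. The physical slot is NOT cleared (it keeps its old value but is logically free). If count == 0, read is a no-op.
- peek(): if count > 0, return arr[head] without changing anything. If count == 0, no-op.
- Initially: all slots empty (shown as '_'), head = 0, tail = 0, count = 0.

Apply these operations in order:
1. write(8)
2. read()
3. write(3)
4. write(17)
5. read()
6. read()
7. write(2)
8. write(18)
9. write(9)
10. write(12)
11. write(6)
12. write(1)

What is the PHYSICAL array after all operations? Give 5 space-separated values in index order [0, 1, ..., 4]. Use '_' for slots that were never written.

Answer: 9 12 6 1 18

Derivation:
After op 1 (write(8)): arr=[8 _ _ _ _] head=0 tail=1 count=1
After op 2 (read()): arr=[8 _ _ _ _] head=1 tail=1 count=0
After op 3 (write(3)): arr=[8 3 _ _ _] head=1 tail=2 count=1
After op 4 (write(17)): arr=[8 3 17 _ _] head=1 tail=3 count=2
After op 5 (read()): arr=[8 3 17 _ _] head=2 tail=3 count=1
After op 6 (read()): arr=[8 3 17 _ _] head=3 tail=3 count=0
After op 7 (write(2)): arr=[8 3 17 2 _] head=3 tail=4 count=1
After op 8 (write(18)): arr=[8 3 17 2 18] head=3 tail=0 count=2
After op 9 (write(9)): arr=[9 3 17 2 18] head=3 tail=1 count=3
After op 10 (write(12)): arr=[9 12 17 2 18] head=3 tail=2 count=4
After op 11 (write(6)): arr=[9 12 6 2 18] head=3 tail=3 count=5
After op 12 (write(1)): arr=[9 12 6 1 18] head=4 tail=4 count=5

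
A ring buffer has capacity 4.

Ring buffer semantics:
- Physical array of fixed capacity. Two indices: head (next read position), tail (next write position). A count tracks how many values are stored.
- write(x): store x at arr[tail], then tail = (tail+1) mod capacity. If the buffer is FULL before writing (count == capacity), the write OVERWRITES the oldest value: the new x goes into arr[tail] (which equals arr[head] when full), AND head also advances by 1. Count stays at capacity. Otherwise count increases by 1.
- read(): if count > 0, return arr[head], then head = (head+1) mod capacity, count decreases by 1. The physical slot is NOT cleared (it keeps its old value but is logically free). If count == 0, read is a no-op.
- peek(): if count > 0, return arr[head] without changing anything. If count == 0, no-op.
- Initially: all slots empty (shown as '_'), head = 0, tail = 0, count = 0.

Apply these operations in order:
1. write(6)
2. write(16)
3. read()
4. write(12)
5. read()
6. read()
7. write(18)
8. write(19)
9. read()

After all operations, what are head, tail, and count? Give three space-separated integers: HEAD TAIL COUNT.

Answer: 0 1 1

Derivation:
After op 1 (write(6)): arr=[6 _ _ _] head=0 tail=1 count=1
After op 2 (write(16)): arr=[6 16 _ _] head=0 tail=2 count=2
After op 3 (read()): arr=[6 16 _ _] head=1 tail=2 count=1
After op 4 (write(12)): arr=[6 16 12 _] head=1 tail=3 count=2
After op 5 (read()): arr=[6 16 12 _] head=2 tail=3 count=1
After op 6 (read()): arr=[6 16 12 _] head=3 tail=3 count=0
After op 7 (write(18)): arr=[6 16 12 18] head=3 tail=0 count=1
After op 8 (write(19)): arr=[19 16 12 18] head=3 tail=1 count=2
After op 9 (read()): arr=[19 16 12 18] head=0 tail=1 count=1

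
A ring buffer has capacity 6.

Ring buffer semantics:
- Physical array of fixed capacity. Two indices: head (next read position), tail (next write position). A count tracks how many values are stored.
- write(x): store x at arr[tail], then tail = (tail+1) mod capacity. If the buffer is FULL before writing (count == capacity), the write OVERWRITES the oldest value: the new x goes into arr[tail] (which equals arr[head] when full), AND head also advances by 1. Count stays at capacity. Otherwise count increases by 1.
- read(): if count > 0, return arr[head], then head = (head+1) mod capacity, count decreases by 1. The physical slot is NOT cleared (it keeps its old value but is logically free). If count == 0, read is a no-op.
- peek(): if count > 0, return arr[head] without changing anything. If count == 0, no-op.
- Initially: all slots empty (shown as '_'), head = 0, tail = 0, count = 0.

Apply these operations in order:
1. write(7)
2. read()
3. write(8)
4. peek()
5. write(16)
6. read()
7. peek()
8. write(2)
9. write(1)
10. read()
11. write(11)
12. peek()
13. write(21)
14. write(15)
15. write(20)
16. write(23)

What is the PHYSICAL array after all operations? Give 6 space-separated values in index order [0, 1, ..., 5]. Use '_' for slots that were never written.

After op 1 (write(7)): arr=[7 _ _ _ _ _] head=0 tail=1 count=1
After op 2 (read()): arr=[7 _ _ _ _ _] head=1 tail=1 count=0
After op 3 (write(8)): arr=[7 8 _ _ _ _] head=1 tail=2 count=1
After op 4 (peek()): arr=[7 8 _ _ _ _] head=1 tail=2 count=1
After op 5 (write(16)): arr=[7 8 16 _ _ _] head=1 tail=3 count=2
After op 6 (read()): arr=[7 8 16 _ _ _] head=2 tail=3 count=1
After op 7 (peek()): arr=[7 8 16 _ _ _] head=2 tail=3 count=1
After op 8 (write(2)): arr=[7 8 16 2 _ _] head=2 tail=4 count=2
After op 9 (write(1)): arr=[7 8 16 2 1 _] head=2 tail=5 count=3
After op 10 (read()): arr=[7 8 16 2 1 _] head=3 tail=5 count=2
After op 11 (write(11)): arr=[7 8 16 2 1 11] head=3 tail=0 count=3
After op 12 (peek()): arr=[7 8 16 2 1 11] head=3 tail=0 count=3
After op 13 (write(21)): arr=[21 8 16 2 1 11] head=3 tail=1 count=4
After op 14 (write(15)): arr=[21 15 16 2 1 11] head=3 tail=2 count=5
After op 15 (write(20)): arr=[21 15 20 2 1 11] head=3 tail=3 count=6
After op 16 (write(23)): arr=[21 15 20 23 1 11] head=4 tail=4 count=6

Answer: 21 15 20 23 1 11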